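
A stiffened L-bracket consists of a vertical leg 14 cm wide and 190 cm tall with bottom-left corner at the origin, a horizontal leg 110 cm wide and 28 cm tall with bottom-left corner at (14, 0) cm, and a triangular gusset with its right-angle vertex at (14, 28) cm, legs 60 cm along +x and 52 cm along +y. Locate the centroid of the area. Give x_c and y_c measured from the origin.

x_c = 38.93 cm, y_c = 50.21 cm

Part | A | x̄ᵢ | ȳᵢ | A·x̄ᵢ | A·ȳᵢ
vertical leg | 2660.00 | 7.00 | 95.00 | 18620.00 | 252700.00
horizontal leg | 3080.00 | 69.00 | 14.00 | 212520.00 | 43120.00
gusset | 1560.00 | 34.00 | 45.33 | 53040.00 | 70720.00
Σ | 7300.00 |  |  | 284180.00 | 366540.00
x_c = 284180.00 / 7300.00 = 38.93 cm
y_c = 366540.00 / 7300.00 = 50.21 cm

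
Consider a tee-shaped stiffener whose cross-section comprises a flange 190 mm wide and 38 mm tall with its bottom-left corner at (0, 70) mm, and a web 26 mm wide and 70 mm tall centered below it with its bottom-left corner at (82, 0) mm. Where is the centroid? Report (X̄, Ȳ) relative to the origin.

X̄ = 95.00 mm, Ȳ = 78.13 mm

web: A = 26 × 70 = 1820.00, centroid at (95.00, 35.00).
flange: A = 190 × 38 = 7220.00, centroid at (95.00, 89.00).
ΣA = 9040.00 mm²
ΣAX̄ = (1820.00)(95.00) + (7220.00)(95.00) = 858800.00 mm³
ΣAȲ = (1820.00)(35.00) + (7220.00)(89.00) = 706280.00 mm³
X̄ = 858800.00 / 9040.00 = 95.00 mm
Ȳ = 706280.00 / 9040.00 = 78.13 mm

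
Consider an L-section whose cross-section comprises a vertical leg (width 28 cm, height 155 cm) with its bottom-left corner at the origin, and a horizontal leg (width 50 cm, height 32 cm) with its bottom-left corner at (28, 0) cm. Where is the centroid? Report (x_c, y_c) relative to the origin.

x_c = 24.51 cm, y_c = 60.93 cm

vertical leg: A = 28 × 155 = 4340.00, centroid at (14.00, 77.50).
horizontal leg: A = 50 × 32 = 1600.00, centroid at (53.00, 16.00).
ΣA = 5940.00 cm²
ΣAx_c = (4340.00)(14.00) + (1600.00)(53.00) = 145560.00 cm³
ΣAy_c = (4340.00)(77.50) + (1600.00)(16.00) = 361950.00 cm³
x_c = 145560.00 / 5940.00 = 24.51 cm
y_c = 361950.00 / 5940.00 = 60.93 cm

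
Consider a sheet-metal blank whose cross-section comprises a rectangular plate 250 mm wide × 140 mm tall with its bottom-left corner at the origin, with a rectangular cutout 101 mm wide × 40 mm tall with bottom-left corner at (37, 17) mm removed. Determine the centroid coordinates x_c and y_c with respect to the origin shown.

Part | A | x̄ᵢ | ȳᵢ | A·x̄ᵢ | A·ȳᵢ
plate | 35000.00 | 125.00 | 70.00 | 4375000.00 | 2450000.00
hole | -4040.00 | 87.50 | 37.00 | -353500.00 | -149480.00
Σ | 30960.00 |  |  | 4021500.00 | 2300520.00
x_c = 4021500.00 / 30960.00 = 129.89 mm
y_c = 2300520.00 / 30960.00 = 74.31 mm

x_c = 129.89 mm, y_c = 74.31 mm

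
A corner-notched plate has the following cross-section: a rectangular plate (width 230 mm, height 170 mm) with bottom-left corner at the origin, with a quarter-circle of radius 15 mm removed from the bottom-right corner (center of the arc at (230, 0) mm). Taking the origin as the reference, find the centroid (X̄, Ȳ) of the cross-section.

plate: A = 230 × 170 = 39100.00, centroid at (115.00, 85.00).
removed quarter-circle: A = −¼π·15² = -176.71, centroid at (223.63, 6.37).
ΣA = 38923.29 mm²
ΣAX̄ = (39100.00)(115.00) + (-176.71)(223.63) = 4456980.65 mm³
ΣAȲ = (39100.00)(85.00) + (-176.71)(6.37) = 3322375.00 mm³
X̄ = 4456980.65 / 38923.29 = 114.51 mm
Ȳ = 3322375.00 / 38923.29 = 85.36 mm

X̄ = 114.51 mm, Ȳ = 85.36 mm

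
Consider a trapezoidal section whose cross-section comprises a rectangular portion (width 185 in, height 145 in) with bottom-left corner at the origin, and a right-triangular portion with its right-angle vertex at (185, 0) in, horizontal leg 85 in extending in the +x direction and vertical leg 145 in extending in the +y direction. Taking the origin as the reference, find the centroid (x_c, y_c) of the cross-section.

x_c = 115.07 in, y_c = 67.99 in

rectangular portion: A = 185 × 145 = 26825.00, centroid at (92.50, 72.50).
triangular portion: A = ½·85·145 = 6162.50, centroid at (213.33, 48.33).
ΣA = 32987.50 in²
ΣAx_c = (26825.00)(92.50) + (6162.50)(213.33) = 3795979.17 in³
ΣAy_c = (26825.00)(72.50) + (6162.50)(48.33) = 2242666.67 in³
x_c = 3795979.17 / 32987.50 = 115.07 in
y_c = 2242666.67 / 32987.50 = 67.99 in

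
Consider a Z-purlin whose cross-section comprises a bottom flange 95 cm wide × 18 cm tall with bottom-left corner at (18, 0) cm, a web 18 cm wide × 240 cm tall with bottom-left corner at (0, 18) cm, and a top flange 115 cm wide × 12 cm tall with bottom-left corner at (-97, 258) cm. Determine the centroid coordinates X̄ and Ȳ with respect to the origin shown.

X̄ = 13.01 cm, Ȳ = 131.70 cm

bottom flange: A = 95 × 18 = 1710.00, centroid at (65.50, 9.00).
web: A = 18 × 240 = 4320.00, centroid at (9.00, 138.00).
top flange: A = 115 × 12 = 1380.00, centroid at (-39.50, 264.00).
ΣA = 7410.00 cm²
ΣAX̄ = (1710.00)(65.50) + (4320.00)(9.00) + (1380.00)(-39.50) = 96375.00 cm³
ΣAȲ = (1710.00)(9.00) + (4320.00)(138.00) + (1380.00)(264.00) = 975870.00 cm³
X̄ = 96375.00 / 7410.00 = 13.01 cm
Ȳ = 975870.00 / 7410.00 = 131.70 cm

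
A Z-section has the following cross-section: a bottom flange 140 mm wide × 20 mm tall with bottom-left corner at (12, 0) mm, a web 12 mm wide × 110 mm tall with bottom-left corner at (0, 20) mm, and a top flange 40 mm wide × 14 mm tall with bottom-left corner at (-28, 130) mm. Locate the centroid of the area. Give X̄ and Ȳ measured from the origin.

Part | A | x̄ᵢ | ȳᵢ | A·x̄ᵢ | A·ȳᵢ
bottom flange | 2800.00 | 82.00 | 10.00 | 229600.00 | 28000.00
web | 1320.00 | 6.00 | 75.00 | 7920.00 | 99000.00
top flange | 560.00 | -8.00 | 137.00 | -4480.00 | 76720.00
Σ | 4680.00 |  |  | 233040.00 | 203720.00
X̄ = 233040.00 / 4680.00 = 49.79 mm
Ȳ = 203720.00 / 4680.00 = 43.53 mm

X̄ = 49.79 mm, Ȳ = 43.53 mm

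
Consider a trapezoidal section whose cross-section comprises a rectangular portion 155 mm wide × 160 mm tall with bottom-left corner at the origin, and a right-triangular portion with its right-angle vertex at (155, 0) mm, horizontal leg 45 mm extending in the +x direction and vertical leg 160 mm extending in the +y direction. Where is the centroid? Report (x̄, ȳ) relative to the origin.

x̄ = 89.23 mm, ȳ = 76.62 mm

Part | A | x̄ᵢ | ȳᵢ | A·x̄ᵢ | A·ȳᵢ
rectangular portion | 24800.00 | 77.50 | 80.00 | 1922000.00 | 1984000.00
triangular portion | 3600.00 | 170.00 | 53.33 | 612000.00 | 192000.00
Σ | 28400.00 |  |  | 2534000.00 | 2176000.00
x̄ = 2534000.00 / 28400.00 = 89.23 mm
ȳ = 2176000.00 / 28400.00 = 76.62 mm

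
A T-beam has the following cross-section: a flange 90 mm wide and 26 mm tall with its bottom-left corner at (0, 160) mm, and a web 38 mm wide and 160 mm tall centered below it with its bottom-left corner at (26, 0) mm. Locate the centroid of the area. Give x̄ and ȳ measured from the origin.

x̄ = 45.00 mm, ȳ = 105.85 mm

Part | A | x̄ᵢ | ȳᵢ | A·x̄ᵢ | A·ȳᵢ
web | 6080.00 | 45.00 | 80.00 | 273600.00 | 486400.00
flange | 2340.00 | 45.00 | 173.00 | 105300.00 | 404820.00
Σ | 8420.00 |  |  | 378900.00 | 891220.00
x̄ = 378900.00 / 8420.00 = 45.00 mm
ȳ = 891220.00 / 8420.00 = 105.85 mm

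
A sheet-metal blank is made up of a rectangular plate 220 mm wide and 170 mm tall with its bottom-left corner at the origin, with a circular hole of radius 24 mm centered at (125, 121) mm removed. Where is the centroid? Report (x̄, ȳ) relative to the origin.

Part | A | x̄ᵢ | ȳᵢ | A·x̄ᵢ | A·ȳᵢ
plate | 37400.00 | 110.00 | 85.00 | 4114000.00 | 3179000.00
hole | -1809.56 | 125.00 | 121.00 | -226194.67 | -218956.44
Σ | 35590.44 |  |  | 3887805.33 | 2960043.56
x̄ = 3887805.33 / 35590.44 = 109.24 mm
ȳ = 2960043.56 / 35590.44 = 83.17 mm

x̄ = 109.24 mm, ȳ = 83.17 mm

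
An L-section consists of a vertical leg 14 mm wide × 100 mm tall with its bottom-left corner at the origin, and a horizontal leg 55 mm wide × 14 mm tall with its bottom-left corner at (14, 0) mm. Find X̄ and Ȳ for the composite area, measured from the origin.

Part | A | x̄ᵢ | ȳᵢ | A·x̄ᵢ | A·ȳᵢ
vertical leg | 1400.00 | 7.00 | 50.00 | 9800.00 | 70000.00
horizontal leg | 770.00 | 41.50 | 7.00 | 31955.00 | 5390.00
Σ | 2170.00 |  |  | 41755.00 | 75390.00
X̄ = 41755.00 / 2170.00 = 19.24 mm
Ȳ = 75390.00 / 2170.00 = 34.74 mm

X̄ = 19.24 mm, Ȳ = 34.74 mm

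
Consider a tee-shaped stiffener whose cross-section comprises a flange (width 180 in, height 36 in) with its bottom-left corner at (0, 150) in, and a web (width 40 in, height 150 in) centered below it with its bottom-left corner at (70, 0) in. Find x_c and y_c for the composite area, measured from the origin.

web: A = 40 × 150 = 6000.00, centroid at (90.00, 75.00).
flange: A = 180 × 36 = 6480.00, centroid at (90.00, 168.00).
ΣA = 12480.00 in², ΣAx_c = 1123200.00 in³, ΣAy_c = 1538640.00 in³.
x_c = 1123200.00/12480.00 = 90.00 in; y_c = 1538640.00/12480.00 = 123.29 in.

x_c = 90.00 in, y_c = 123.29 in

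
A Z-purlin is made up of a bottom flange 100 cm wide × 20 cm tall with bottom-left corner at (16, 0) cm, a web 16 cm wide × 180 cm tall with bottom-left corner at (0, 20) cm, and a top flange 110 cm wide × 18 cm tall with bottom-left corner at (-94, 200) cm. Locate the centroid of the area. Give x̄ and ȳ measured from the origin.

Part | A | x̄ᵢ | ȳᵢ | A·x̄ᵢ | A·ȳᵢ
bottom flange | 2000.00 | 66.00 | 10.00 | 132000.00 | 20000.00
web | 2880.00 | 8.00 | 110.00 | 23040.00 | 316800.00
top flange | 1980.00 | -39.00 | 209.00 | -77220.00 | 413820.00
Σ | 6860.00 |  |  | 77820.00 | 750620.00
x̄ = 77820.00 / 6860.00 = 11.34 cm
ȳ = 750620.00 / 6860.00 = 109.42 cm

x̄ = 11.34 cm, ȳ = 109.42 cm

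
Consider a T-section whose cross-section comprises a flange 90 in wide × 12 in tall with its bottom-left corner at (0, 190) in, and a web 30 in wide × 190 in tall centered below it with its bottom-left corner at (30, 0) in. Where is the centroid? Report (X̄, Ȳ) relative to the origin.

web: A = 30 × 190 = 5700.00, centroid at (45.00, 95.00).
flange: A = 90 × 12 = 1080.00, centroid at (45.00, 196.00).
ΣA = 6780.00 in²
ΣAX̄ = (5700.00)(45.00) + (1080.00)(45.00) = 305100.00 in³
ΣAȲ = (5700.00)(95.00) + (1080.00)(196.00) = 753180.00 in³
X̄ = 305100.00 / 6780.00 = 45.00 in
Ȳ = 753180.00 / 6780.00 = 111.09 in

X̄ = 45.00 in, Ȳ = 111.09 in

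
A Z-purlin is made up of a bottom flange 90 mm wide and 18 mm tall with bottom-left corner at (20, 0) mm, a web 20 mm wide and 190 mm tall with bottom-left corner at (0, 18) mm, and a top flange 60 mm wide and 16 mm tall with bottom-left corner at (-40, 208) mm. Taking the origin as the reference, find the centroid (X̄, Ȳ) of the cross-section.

bottom flange: A = 90 × 18 = 1620.00, centroid at (65.00, 9.00).
web: A = 20 × 190 = 3800.00, centroid at (10.00, 113.00).
top flange: A = 60 × 16 = 960.00, centroid at (-10.00, 216.00).
ΣA = 6380.00 mm², ΣAX̄ = 133700.00 mm³, ΣAȲ = 651340.00 mm³.
X̄ = 133700.00/6380.00 = 20.96 mm; Ȳ = 651340.00/6380.00 = 102.09 mm.

X̄ = 20.96 mm, Ȳ = 102.09 mm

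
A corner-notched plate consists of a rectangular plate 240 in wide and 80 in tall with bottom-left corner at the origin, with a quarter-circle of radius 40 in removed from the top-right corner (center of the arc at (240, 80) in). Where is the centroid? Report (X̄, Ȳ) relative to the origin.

X̄ = 112.78 in, Ȳ = 38.39 in

Part | A | x̄ᵢ | ȳᵢ | A·x̄ᵢ | A·ȳᵢ
plate | 19200.00 | 120.00 | 40.00 | 2304000.00 | 768000.00
removed quarter-circle | -1256.64 | 223.02 | 63.02 | -280259.56 | -79197.63
Σ | 17943.36 |  |  | 2023740.44 | 688802.37
X̄ = 2023740.44 / 17943.36 = 112.78 in
Ȳ = 688802.37 / 17943.36 = 38.39 in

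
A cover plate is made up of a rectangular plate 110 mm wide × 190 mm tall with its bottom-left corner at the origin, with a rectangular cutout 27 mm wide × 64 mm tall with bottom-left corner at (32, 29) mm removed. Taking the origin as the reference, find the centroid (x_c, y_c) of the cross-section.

x_c = 55.86 mm, y_c = 98.06 mm

plate: A = 110 × 190 = 20900.00, centroid at (55.00, 95.00).
hole: A = −(27 × 64) = -1728.00, centroid at (45.50, 61.00).
ΣA = 19172.00 mm²
ΣAx_c = (20900.00)(55.00) + (-1728.00)(45.50) = 1070876.00 mm³
ΣAy_c = (20900.00)(95.00) + (-1728.00)(61.00) = 1880092.00 mm³
x_c = 1070876.00 / 19172.00 = 55.86 mm
y_c = 1880092.00 / 19172.00 = 98.06 mm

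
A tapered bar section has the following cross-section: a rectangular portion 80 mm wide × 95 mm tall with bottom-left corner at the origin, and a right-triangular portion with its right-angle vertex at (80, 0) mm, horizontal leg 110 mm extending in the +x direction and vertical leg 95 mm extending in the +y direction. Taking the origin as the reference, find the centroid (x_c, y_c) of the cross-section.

x_c = 71.23 mm, y_c = 41.05 mm

rectangular portion: A = 80 × 95 = 7600.00, centroid at (40.00, 47.50).
triangular portion: A = ½·110·95 = 5225.00, centroid at (116.67, 31.67).
ΣA = 12825.00 mm², ΣAx_c = 913583.33 mm³, ΣAy_c = 526458.33 mm³.
x_c = 913583.33/12825.00 = 71.23 mm; y_c = 526458.33/12825.00 = 41.05 mm.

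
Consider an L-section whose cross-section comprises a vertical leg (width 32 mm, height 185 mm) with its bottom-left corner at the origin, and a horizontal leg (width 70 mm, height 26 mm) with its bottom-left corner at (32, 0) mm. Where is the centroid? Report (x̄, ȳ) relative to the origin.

vertical leg: A = 32 × 185 = 5920.00, centroid at (16.00, 92.50).
horizontal leg: A = 70 × 26 = 1820.00, centroid at (67.00, 13.00).
ΣA = 7740.00 mm²
ΣAx̄ = (5920.00)(16.00) + (1820.00)(67.00) = 216660.00 mm³
ΣAȳ = (5920.00)(92.50) + (1820.00)(13.00) = 571260.00 mm³
x̄ = 216660.00 / 7740.00 = 27.99 mm
ȳ = 571260.00 / 7740.00 = 73.81 mm

x̄ = 27.99 mm, ȳ = 73.81 mm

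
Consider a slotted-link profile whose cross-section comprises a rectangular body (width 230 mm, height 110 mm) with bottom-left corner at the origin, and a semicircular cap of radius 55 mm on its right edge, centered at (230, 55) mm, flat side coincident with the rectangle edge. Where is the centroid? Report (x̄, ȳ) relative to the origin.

rectangular body: A = 230 × 110 = 25300.00, centroid at (115.00, 55.00).
semicircular end: A = ½π·55² = 4751.66, centroid at (253.34, 55.00).
ΣA = 30051.66 mm², ΣAx̄ = 4113298.21 mm³, ΣAȳ = 1652841.24 mm³.
x̄ = 4113298.21/30051.66 = 136.87 mm; ȳ = 1652841.24/30051.66 = 55.00 mm.

x̄ = 136.87 mm, ȳ = 55.00 mm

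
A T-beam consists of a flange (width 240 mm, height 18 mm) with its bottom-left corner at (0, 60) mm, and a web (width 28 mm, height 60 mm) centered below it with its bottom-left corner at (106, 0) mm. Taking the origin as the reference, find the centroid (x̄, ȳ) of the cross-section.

Part | A | x̄ᵢ | ȳᵢ | A·x̄ᵢ | A·ȳᵢ
web | 1680.00 | 120.00 | 30.00 | 201600.00 | 50400.00
flange | 4320.00 | 120.00 | 69.00 | 518400.00 | 298080.00
Σ | 6000.00 |  |  | 720000.00 | 348480.00
x̄ = 720000.00 / 6000.00 = 120.00 mm
ȳ = 348480.00 / 6000.00 = 58.08 mm

x̄ = 120.00 mm, ȳ = 58.08 mm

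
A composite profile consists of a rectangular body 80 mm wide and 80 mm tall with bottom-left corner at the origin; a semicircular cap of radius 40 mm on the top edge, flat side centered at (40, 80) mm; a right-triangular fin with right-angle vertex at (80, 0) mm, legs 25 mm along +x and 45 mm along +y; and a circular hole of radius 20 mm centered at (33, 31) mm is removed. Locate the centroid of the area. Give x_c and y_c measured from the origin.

Part | A | x̄ᵢ | ȳᵢ | A·x̄ᵢ | A·ȳᵢ
rectangular body | 6400.00 | 40.00 | 40.00 | 256000.00 | 256000.00
semicircular top | 2513.27 | 40.00 | 96.98 | 100530.96 | 243728.60
triangular fin | 562.50 | 88.33 | 15.00 | 49687.50 | 8437.50
hole | -1256.64 | 33.00 | 31.00 | -41469.02 | -38955.75
Σ | 8219.14 |  |  | 364749.44 | 469210.35
x_c = 364749.44 / 8219.14 = 44.38 mm
y_c = 469210.35 / 8219.14 = 57.09 mm

x_c = 44.38 mm, y_c = 57.09 mm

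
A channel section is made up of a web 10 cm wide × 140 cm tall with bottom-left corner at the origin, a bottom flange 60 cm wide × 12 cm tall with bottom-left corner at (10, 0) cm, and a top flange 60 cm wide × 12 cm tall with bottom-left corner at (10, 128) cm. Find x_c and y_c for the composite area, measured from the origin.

Part | A | x̄ᵢ | ȳᵢ | A·x̄ᵢ | A·ȳᵢ
web | 1400.00 | 5.00 | 70.00 | 7000.00 | 98000.00
bottom flange | 720.00 | 40.00 | 6.00 | 28800.00 | 4320.00
top flange | 720.00 | 40.00 | 134.00 | 28800.00 | 96480.00
Σ | 2840.00 |  |  | 64600.00 | 198800.00
x_c = 64600.00 / 2840.00 = 22.75 cm
y_c = 198800.00 / 2840.00 = 70.00 cm

x_c = 22.75 cm, y_c = 70.00 cm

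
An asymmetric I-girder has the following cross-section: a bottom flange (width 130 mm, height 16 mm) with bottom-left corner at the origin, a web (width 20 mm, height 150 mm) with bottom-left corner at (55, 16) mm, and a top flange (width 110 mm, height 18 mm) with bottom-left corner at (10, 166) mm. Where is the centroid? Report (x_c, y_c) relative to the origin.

bottom flange: A = 130 × 16 = 2080.00, centroid at (65.00, 8.00).
web: A = 20 × 150 = 3000.00, centroid at (65.00, 91.00).
top flange: A = 110 × 18 = 1980.00, centroid at (65.00, 175.00).
ΣA = 7060.00 mm²
ΣAx_c = (2080.00)(65.00) + (3000.00)(65.00) + (1980.00)(65.00) = 458900.00 mm³
ΣAy_c = (2080.00)(8.00) + (3000.00)(91.00) + (1980.00)(175.00) = 636140.00 mm³
x_c = 458900.00 / 7060.00 = 65.00 mm
y_c = 636140.00 / 7060.00 = 90.10 mm

x_c = 65.00 mm, y_c = 90.10 mm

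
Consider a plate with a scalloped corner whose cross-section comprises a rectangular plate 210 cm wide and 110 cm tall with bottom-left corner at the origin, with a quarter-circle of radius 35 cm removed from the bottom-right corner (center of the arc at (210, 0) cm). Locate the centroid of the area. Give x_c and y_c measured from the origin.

x_c = 101.08 cm, y_c = 56.74 cm

plate: A = 210 × 110 = 23100.00, centroid at (105.00, 55.00).
removed quarter-circle: A = −¼π·35² = -962.11, centroid at (195.15, 14.85).
ΣA = 22137.89 cm², ΣAx_c = 2237747.99 cm³, ΣAy_c = 1256208.33 cm³.
x_c = 2237747.99/22137.89 = 101.08 cm; y_c = 1256208.33/22137.89 = 56.74 cm.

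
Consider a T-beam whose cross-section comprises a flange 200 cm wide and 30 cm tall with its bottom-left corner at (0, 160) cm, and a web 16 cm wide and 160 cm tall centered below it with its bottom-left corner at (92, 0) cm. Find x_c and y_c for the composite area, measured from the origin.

web: A = 16 × 160 = 2560.00, centroid at (100.00, 80.00).
flange: A = 200 × 30 = 6000.00, centroid at (100.00, 175.00).
ΣA = 8560.00 cm²
ΣAx_c = (2560.00)(100.00) + (6000.00)(100.00) = 856000.00 cm³
ΣAy_c = (2560.00)(80.00) + (6000.00)(175.00) = 1254800.00 cm³
x_c = 856000.00 / 8560.00 = 100.00 cm
y_c = 1254800.00 / 8560.00 = 146.59 cm

x_c = 100.00 cm, y_c = 146.59 cm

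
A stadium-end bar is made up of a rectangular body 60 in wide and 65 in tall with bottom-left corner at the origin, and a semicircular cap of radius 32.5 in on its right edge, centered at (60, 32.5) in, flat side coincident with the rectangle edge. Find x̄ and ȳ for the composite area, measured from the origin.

rectangular body: A = 60 × 65 = 3900.00, centroid at (30.00, 32.50).
semicircular end: A = ½π·32.5² = 1659.15, centroid at (73.79, 32.50).
ΣA = 5559.15 in²
ΣAx̄ = (3900.00)(30.00) + (1659.15)(73.79) = 239434.63 in³
ΣAȳ = (3900.00)(32.50) + (1659.15)(32.50) = 180672.49 in³
x̄ = 239434.63 / 5559.15 = 43.07 in
ȳ = 180672.49 / 5559.15 = 32.50 in

x̄ = 43.07 in, ȳ = 32.50 in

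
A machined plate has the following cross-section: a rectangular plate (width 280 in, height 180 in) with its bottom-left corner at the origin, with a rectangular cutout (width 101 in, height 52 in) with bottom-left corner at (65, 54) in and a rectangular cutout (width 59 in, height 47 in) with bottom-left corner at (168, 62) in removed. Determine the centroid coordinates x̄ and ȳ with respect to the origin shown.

plate: A = 280 × 180 = 50400.00, centroid at (140.00, 90.00).
hole 1: A = −(101 × 52) = -5252.00, centroid at (115.50, 80.00).
hole 2: A = −(59 × 47) = -2773.00, centroid at (197.50, 85.50).
ΣA = 42375.00 in², ΣAx̄ = 5901726.50 in³, ΣAȳ = 3878748.50 in³.
x̄ = 5901726.50/42375.00 = 139.27 in; ȳ = 3878748.50/42375.00 = 91.53 in.

x̄ = 139.27 in, ȳ = 91.53 in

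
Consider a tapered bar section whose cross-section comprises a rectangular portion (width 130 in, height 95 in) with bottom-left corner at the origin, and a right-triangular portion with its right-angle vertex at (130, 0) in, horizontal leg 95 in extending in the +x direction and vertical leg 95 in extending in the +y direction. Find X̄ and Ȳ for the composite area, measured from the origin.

Part | A | x̄ᵢ | ȳᵢ | A·x̄ᵢ | A·ȳᵢ
rectangular portion | 12350.00 | 65.00 | 47.50 | 802750.00 | 586625.00
triangular portion | 4512.50 | 161.67 | 31.67 | 729520.83 | 142895.83
Σ | 16862.50 |  |  | 1532270.83 | 729520.83
X̄ = 1532270.83 / 16862.50 = 90.87 in
Ȳ = 729520.83 / 16862.50 = 43.26 in

X̄ = 90.87 in, Ȳ = 43.26 in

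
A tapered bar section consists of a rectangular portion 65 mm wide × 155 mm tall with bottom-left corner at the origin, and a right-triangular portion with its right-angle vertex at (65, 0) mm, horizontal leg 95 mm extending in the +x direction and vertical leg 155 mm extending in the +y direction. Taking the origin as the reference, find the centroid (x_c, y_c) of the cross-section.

x_c = 59.59 mm, y_c = 66.59 mm

Part | A | x̄ᵢ | ȳᵢ | A·x̄ᵢ | A·ȳᵢ
rectangular portion | 10075.00 | 32.50 | 77.50 | 327437.50 | 780812.50
triangular portion | 7362.50 | 96.67 | 51.67 | 711708.33 | 380395.83
Σ | 17437.50 |  |  | 1039145.83 | 1161208.33
x_c = 1039145.83 / 17437.50 = 59.59 mm
y_c = 1161208.33 / 17437.50 = 66.59 mm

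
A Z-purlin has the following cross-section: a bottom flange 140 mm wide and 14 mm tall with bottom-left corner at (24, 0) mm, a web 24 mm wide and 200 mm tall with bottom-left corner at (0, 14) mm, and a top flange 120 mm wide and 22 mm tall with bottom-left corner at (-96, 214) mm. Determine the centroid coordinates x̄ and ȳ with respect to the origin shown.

x̄ = 15.62 mm, ȳ = 122.86 mm

bottom flange: A = 140 × 14 = 1960.00, centroid at (94.00, 7.00).
web: A = 24 × 200 = 4800.00, centroid at (12.00, 114.00).
top flange: A = 120 × 22 = 2640.00, centroid at (-36.00, 225.00).
ΣA = 9400.00 mm², ΣAx̄ = 146800.00 mm³, ΣAȳ = 1154920.00 mm³.
x̄ = 146800.00/9400.00 = 15.62 mm; ȳ = 1154920.00/9400.00 = 122.86 mm.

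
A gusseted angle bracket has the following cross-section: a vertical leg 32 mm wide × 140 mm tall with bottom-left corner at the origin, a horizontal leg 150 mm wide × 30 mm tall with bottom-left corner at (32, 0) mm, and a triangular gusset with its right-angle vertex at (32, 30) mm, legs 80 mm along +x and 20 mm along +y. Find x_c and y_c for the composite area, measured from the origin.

vertical leg: A = 32 × 140 = 4480.00, centroid at (16.00, 70.00).
horizontal leg: A = 150 × 30 = 4500.00, centroid at (107.00, 15.00).
gusset: A = ½·80·20 = 800.00, centroid at (58.67, 36.67).
ΣA = 9780.00 mm²
ΣAx_c = (4480.00)(16.00) + (4500.00)(107.00) + (800.00)(58.67) = 600113.33 mm³
ΣAy_c = (4480.00)(70.00) + (4500.00)(15.00) + (800.00)(36.67) = 410433.33 mm³
x_c = 600113.33 / 9780.00 = 61.36 mm
y_c = 410433.33 / 9780.00 = 41.97 mm

x_c = 61.36 mm, y_c = 41.97 mm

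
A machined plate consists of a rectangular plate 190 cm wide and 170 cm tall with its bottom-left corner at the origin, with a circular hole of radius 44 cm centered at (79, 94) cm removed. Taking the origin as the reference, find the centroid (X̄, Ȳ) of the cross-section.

X̄ = 98.71 cm, Ȳ = 82.91 cm

Part | A | x̄ᵢ | ȳᵢ | A·x̄ᵢ | A·ȳᵢ
plate | 32300.00 | 95.00 | 85.00 | 3068500.00 | 2745500.00
hole | -6082.12 | 79.00 | 94.00 | -480487.75 | -571719.60
Σ | 26217.88 |  |  | 2588012.25 | 2173780.40
X̄ = 2588012.25 / 26217.88 = 98.71 cm
Ȳ = 2173780.40 / 26217.88 = 82.91 cm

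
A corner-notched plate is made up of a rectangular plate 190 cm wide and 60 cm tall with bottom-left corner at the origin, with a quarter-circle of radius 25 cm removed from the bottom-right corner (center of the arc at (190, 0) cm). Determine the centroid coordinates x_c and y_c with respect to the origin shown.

plate: A = 190 × 60 = 11400.00, centroid at (95.00, 30.00).
removed quarter-circle: A = −¼π·25² = -490.87, centroid at (179.39, 10.61).
ΣA = 10909.13 cm², ΣAx_c = 994942.30 cm³, ΣAy_c = 336791.67 cm³.
x_c = 994942.30/10909.13 = 91.20 cm; y_c = 336791.67/10909.13 = 30.87 cm.

x_c = 91.20 cm, y_c = 30.87 cm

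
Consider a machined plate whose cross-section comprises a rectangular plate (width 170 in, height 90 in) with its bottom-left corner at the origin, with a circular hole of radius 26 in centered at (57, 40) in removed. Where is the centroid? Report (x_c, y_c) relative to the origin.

plate: A = 170 × 90 = 15300.00, centroid at (85.00, 45.00).
hole: A = −π·26² = -2123.72, centroid at (57.00, 40.00).
ΣA = 13176.28 in²
ΣAx_c = (15300.00)(85.00) + (-2123.72)(57.00) = 1179448.15 in³
ΣAy_c = (15300.00)(45.00) + (-2123.72)(40.00) = 603551.33 in³
x_c = 1179448.15 / 13176.28 = 89.51 in
y_c = 603551.33 / 13176.28 = 45.81 in

x_c = 89.51 in, y_c = 45.81 in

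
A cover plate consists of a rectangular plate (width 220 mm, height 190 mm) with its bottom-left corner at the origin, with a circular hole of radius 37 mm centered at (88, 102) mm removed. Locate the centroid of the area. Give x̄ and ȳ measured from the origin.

x̄ = 112.52 mm, ȳ = 94.20 mm

plate: A = 220 × 190 = 41800.00, centroid at (110.00, 95.00).
hole: A = −π·37² = -4300.84, centroid at (88.00, 102.00).
ΣA = 37499.16 mm², ΣAx̄ = 4219526.05 mm³, ΣAȳ = 3532314.29 mm³.
x̄ = 4219526.05/37499.16 = 112.52 mm; ȳ = 3532314.29/37499.16 = 94.20 mm.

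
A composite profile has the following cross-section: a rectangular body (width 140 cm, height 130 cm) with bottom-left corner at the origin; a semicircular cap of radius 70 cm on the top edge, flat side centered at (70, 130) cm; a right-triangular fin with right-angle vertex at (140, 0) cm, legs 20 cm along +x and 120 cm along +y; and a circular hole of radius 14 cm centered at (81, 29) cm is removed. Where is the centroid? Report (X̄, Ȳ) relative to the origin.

rectangular body: A = 140 × 130 = 18200.00, centroid at (70.00, 65.00).
semicircular top: A = ½π·70² = 7696.90, centroid at (70.00, 159.71).
triangular fin: A = ½·20·120 = 1200.00, centroid at (146.67, 40.00).
hole: A = −π·14² = -615.75, centroid at (81.00, 29.00).
ΣA = 26481.15 cm²
ΣAX̄ = (18200.00)(70.00) + (7696.90)(70.00) + (1200.00)(146.67) + (-615.75)(81.00) = 1938907.22 cm³
ΣAȲ = (18200.00)(65.00) + (7696.90)(159.71) + (1200.00)(40.00) + (-615.75)(29.00) = 2442407.11 cm³
X̄ = 1938907.22 / 26481.15 = 73.22 cm
Ȳ = 2442407.11 / 26481.15 = 92.23 cm

X̄ = 73.22 cm, Ȳ = 92.23 cm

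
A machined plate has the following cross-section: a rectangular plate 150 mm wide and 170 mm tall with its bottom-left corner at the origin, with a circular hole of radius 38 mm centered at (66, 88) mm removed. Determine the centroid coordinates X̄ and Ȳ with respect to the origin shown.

Part | A | x̄ᵢ | ȳᵢ | A·x̄ᵢ | A·ȳᵢ
plate | 25500.00 | 75.00 | 85.00 | 1912500.00 | 2167500.00
hole | -4536.46 | 66.00 | 88.00 | -299406.35 | -399208.46
Σ | 20963.54 |  |  | 1613093.65 | 1768291.54
X̄ = 1613093.65 / 20963.54 = 76.95 mm
Ȳ = 1768291.54 / 20963.54 = 84.35 mm

X̄ = 76.95 mm, Ȳ = 84.35 mm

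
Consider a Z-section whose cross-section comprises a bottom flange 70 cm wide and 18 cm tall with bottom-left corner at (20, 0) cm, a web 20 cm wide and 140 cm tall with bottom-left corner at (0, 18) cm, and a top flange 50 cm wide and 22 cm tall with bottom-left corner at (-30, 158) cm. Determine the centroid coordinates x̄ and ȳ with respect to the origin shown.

x̄ = 17.79 cm, ȳ = 85.98 cm

bottom flange: A = 70 × 18 = 1260.00, centroid at (55.00, 9.00).
web: A = 20 × 140 = 2800.00, centroid at (10.00, 88.00).
top flange: A = 50 × 22 = 1100.00, centroid at (-5.00, 169.00).
ΣA = 5160.00 cm²
ΣAx̄ = (1260.00)(55.00) + (2800.00)(10.00) + (1100.00)(-5.00) = 91800.00 cm³
ΣAȳ = (1260.00)(9.00) + (2800.00)(88.00) + (1100.00)(169.00) = 443640.00 cm³
x̄ = 91800.00 / 5160.00 = 17.79 cm
ȳ = 443640.00 / 5160.00 = 85.98 cm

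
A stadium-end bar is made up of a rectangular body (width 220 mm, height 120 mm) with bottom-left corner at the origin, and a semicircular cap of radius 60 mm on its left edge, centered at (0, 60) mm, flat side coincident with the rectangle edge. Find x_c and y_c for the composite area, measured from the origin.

Part | A | x̄ᵢ | ȳᵢ | A·x̄ᵢ | A·ȳᵢ
rectangular body | 26400.00 | 110.00 | 60.00 | 2904000.00 | 1584000.00
semicircular end | 5654.87 | -25.46 | 60.00 | -144000.00 | 339292.01
Σ | 32054.87 |  |  | 2760000.00 | 1923292.01
x_c = 2760000.00 / 32054.87 = 86.10 mm
y_c = 1923292.01 / 32054.87 = 60.00 mm

x_c = 86.10 mm, y_c = 60.00 mm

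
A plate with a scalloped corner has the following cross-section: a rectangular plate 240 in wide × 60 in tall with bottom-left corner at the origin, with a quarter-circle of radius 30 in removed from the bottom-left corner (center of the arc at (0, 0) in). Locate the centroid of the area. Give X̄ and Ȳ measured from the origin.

X̄ = 125.54 in, Ȳ = 30.89 in

plate: A = 240 × 60 = 14400.00, centroid at (120.00, 30.00).
removed quarter-circle: A = −¼π·30² = -706.86, centroid at (12.73, 12.73).
ΣA = 13693.14 in²
ΣAX̄ = (14400.00)(120.00) + (-706.86)(12.73) = 1719000.00 in³
ΣAȲ = (14400.00)(30.00) + (-706.86)(12.73) = 423000.00 in³
X̄ = 1719000.00 / 13693.14 = 125.54 in
Ȳ = 423000.00 / 13693.14 = 30.89 in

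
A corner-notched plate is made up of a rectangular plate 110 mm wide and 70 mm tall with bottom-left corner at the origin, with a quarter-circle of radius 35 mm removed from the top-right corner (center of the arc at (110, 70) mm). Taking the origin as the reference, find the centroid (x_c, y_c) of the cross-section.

Part | A | x̄ᵢ | ȳᵢ | A·x̄ᵢ | A·ȳᵢ
plate | 7700.00 | 55.00 | 35.00 | 423500.00 | 269500.00
removed quarter-circle | -962.11 | 95.15 | 55.15 | -91540.74 | -53056.23
Σ | 6737.89 |  |  | 331959.26 | 216443.77
x_c = 331959.26 / 6737.89 = 49.27 mm
y_c = 216443.77 / 6737.89 = 32.12 mm

x_c = 49.27 mm, y_c = 32.12 mm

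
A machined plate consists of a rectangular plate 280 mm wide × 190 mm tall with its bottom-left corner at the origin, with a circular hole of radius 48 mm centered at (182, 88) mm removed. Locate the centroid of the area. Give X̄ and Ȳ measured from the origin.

Part | A | x̄ᵢ | ȳᵢ | A·x̄ᵢ | A·ȳᵢ
plate | 53200.00 | 140.00 | 95.00 | 7448000.00 | 5054000.00
hole | -7238.23 | 182.00 | 88.00 | -1317357.76 | -636964.19
Σ | 45961.77 |  |  | 6130642.24 | 4417035.81
X̄ = 6130642.24 / 45961.77 = 133.39 mm
Ȳ = 4417035.81 / 45961.77 = 96.10 mm

X̄ = 133.39 mm, Ȳ = 96.10 mm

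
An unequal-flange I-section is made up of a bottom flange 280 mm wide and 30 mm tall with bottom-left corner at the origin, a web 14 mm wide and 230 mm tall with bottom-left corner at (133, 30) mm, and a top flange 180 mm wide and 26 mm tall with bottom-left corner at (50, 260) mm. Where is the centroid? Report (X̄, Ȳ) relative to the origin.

X̄ = 140.00 mm, Ȳ = 114.76 mm

bottom flange: A = 280 × 30 = 8400.00, centroid at (140.00, 15.00).
web: A = 14 × 230 = 3220.00, centroid at (140.00, 145.00).
top flange: A = 180 × 26 = 4680.00, centroid at (140.00, 273.00).
ΣA = 16300.00 mm², ΣAX̄ = 2282000.00 mm³, ΣAȲ = 1870540.00 mm³.
X̄ = 2282000.00/16300.00 = 140.00 mm; Ȳ = 1870540.00/16300.00 = 114.76 mm.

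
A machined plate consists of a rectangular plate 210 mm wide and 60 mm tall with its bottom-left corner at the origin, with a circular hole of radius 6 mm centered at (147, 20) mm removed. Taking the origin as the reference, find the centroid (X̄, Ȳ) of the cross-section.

X̄ = 104.62 mm, Ȳ = 30.09 mm

plate: A = 210 × 60 = 12600.00, centroid at (105.00, 30.00).
hole: A = −π·6² = -113.10, centroid at (147.00, 20.00).
ΣA = 12486.90 mm²
ΣAX̄ = (12600.00)(105.00) + (-113.10)(147.00) = 1306374.69 mm³
ΣAȲ = (12600.00)(30.00) + (-113.10)(20.00) = 375738.05 mm³
X̄ = 1306374.69 / 12486.90 = 104.62 mm
Ȳ = 375738.05 / 12486.90 = 30.09 mm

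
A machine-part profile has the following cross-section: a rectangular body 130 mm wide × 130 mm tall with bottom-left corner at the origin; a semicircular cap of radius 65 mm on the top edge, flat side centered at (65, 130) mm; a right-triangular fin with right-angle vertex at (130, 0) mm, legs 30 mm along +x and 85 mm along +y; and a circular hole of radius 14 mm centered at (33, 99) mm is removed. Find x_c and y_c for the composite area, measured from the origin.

rectangular body: A = 130 × 130 = 16900.00, centroid at (65.00, 65.00).
semicircular top: A = ½π·65² = 6636.61, centroid at (65.00, 157.59).
triangular fin: A = ½·30·85 = 1275.00, centroid at (140.00, 28.33).
hole: A = −π·14² = -615.75, centroid at (33.00, 99.00).
ΣA = 24195.86 mm²
ΣAx_c = (16900.00)(65.00) + (6636.61)(65.00) + (1275.00)(140.00) + (-615.75)(33.00) = 1688060.12 mm³
ΣAy_c = (16900.00)(65.00) + (6636.61)(157.59) + (1275.00)(28.33) + (-615.75)(99.00) = 2119508.75 mm³
x_c = 1688060.12 / 24195.86 = 69.77 mm
y_c = 2119508.75 / 24195.86 = 87.60 mm

x_c = 69.77 mm, y_c = 87.60 mm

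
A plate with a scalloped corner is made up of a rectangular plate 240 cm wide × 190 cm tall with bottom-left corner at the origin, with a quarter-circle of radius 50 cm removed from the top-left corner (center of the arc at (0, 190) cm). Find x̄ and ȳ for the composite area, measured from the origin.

plate: A = 240 × 190 = 45600.00, centroid at (120.00, 95.00).
removed quarter-circle: A = −¼π·50² = -1963.50, centroid at (21.22, 168.78).
ΣA = 43636.50 cm², ΣAx̄ = 5430333.33 cm³, ΣAȳ = 4000602.54 cm³.
x̄ = 5430333.33/43636.50 = 124.44 cm; ȳ = 4000602.54/43636.50 = 91.68 cm.

x̄ = 124.44 cm, ȳ = 91.68 cm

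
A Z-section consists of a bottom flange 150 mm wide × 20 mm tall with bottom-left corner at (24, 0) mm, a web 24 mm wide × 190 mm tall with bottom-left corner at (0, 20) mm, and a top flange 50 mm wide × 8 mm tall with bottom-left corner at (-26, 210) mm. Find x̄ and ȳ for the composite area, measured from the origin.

x̄ = 44.14 mm, ȳ = 80.40 mm

bottom flange: A = 150 × 20 = 3000.00, centroid at (99.00, 10.00).
web: A = 24 × 190 = 4560.00, centroid at (12.00, 115.00).
top flange: A = 50 × 8 = 400.00, centroid at (-1.00, 214.00).
ΣA = 7960.00 mm², ΣAx̄ = 351320.00 mm³, ΣAȳ = 640000.00 mm³.
x̄ = 351320.00/7960.00 = 44.14 mm; ȳ = 640000.00/7960.00 = 80.40 mm.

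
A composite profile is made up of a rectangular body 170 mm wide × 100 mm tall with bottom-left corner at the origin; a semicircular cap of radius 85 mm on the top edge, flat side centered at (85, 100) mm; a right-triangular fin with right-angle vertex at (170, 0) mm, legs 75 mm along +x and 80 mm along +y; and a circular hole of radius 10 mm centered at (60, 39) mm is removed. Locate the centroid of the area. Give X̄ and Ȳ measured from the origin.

Part | A | x̄ᵢ | ȳᵢ | A·x̄ᵢ | A·ȳᵢ
rectangular body | 17000.00 | 85.00 | 50.00 | 1445000.00 | 850000.00
semicircular top | 11349.00 | 85.00 | 136.08 | 964665.29 | 1544317.01
triangular fin | 3000.00 | 195.00 | 26.67 | 585000.00 | 80000.00
hole | -314.16 | 60.00 | 39.00 | -18849.56 | -12252.21
Σ | 31034.84 |  |  | 2975815.74 | 2462064.80
X̄ = 2975815.74 / 31034.84 = 95.89 mm
Ȳ = 2462064.80 / 31034.84 = 79.33 mm

X̄ = 95.89 mm, Ȳ = 79.33 mm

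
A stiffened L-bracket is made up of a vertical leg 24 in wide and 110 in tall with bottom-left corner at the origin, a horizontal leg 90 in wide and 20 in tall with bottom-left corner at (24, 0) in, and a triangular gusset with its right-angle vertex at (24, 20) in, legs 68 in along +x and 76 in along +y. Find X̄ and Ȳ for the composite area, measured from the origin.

Part | A | x̄ᵢ | ȳᵢ | A·x̄ᵢ | A·ȳᵢ
vertical leg | 2640.00 | 12.00 | 55.00 | 31680.00 | 145200.00
horizontal leg | 1800.00 | 69.00 | 10.00 | 124200.00 | 18000.00
gusset | 2584.00 | 46.67 | 45.33 | 120586.67 | 117141.33
Σ | 7024.00 |  |  | 276466.67 | 280341.33
X̄ = 276466.67 / 7024.00 = 39.36 in
Ȳ = 280341.33 / 7024.00 = 39.91 in

X̄ = 39.36 in, Ȳ = 39.91 in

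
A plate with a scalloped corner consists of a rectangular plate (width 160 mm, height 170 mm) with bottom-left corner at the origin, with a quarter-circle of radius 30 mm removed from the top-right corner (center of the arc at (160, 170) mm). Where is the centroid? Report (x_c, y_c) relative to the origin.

plate: A = 160 × 170 = 27200.00, centroid at (80.00, 85.00).
removed quarter-circle: A = −¼π·30² = -706.86, centroid at (147.27, 157.27).
ΣA = 26493.14 mm²
ΣAx_c = (27200.00)(80.00) + (-706.86)(147.27) = 2071902.66 mm³
ΣAy_c = (27200.00)(85.00) + (-706.86)(157.27) = 2200834.08 mm³
x_c = 2071902.66 / 26493.14 = 78.21 mm
y_c = 2200834.08 / 26493.14 = 83.07 mm

x_c = 78.21 mm, y_c = 83.07 mm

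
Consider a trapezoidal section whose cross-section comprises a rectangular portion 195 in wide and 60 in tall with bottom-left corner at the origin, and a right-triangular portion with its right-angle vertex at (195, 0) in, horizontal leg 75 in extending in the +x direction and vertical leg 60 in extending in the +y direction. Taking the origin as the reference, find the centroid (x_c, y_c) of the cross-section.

x_c = 117.26 in, y_c = 28.39 in

Part | A | x̄ᵢ | ȳᵢ | A·x̄ᵢ | A·ȳᵢ
rectangular portion | 11700.00 | 97.50 | 30.00 | 1140750.00 | 351000.00
triangular portion | 2250.00 | 220.00 | 20.00 | 495000.00 | 45000.00
Σ | 13950.00 |  |  | 1635750.00 | 396000.00
x_c = 1635750.00 / 13950.00 = 117.26 in
y_c = 396000.00 / 13950.00 = 28.39 in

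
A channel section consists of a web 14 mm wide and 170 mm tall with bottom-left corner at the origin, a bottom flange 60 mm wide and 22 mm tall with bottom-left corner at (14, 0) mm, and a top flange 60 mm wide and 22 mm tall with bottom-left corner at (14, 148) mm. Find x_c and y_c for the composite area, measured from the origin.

x_c = 26.46 mm, y_c = 85.00 mm

web: A = 14 × 170 = 2380.00, centroid at (7.00, 85.00).
bottom flange: A = 60 × 22 = 1320.00, centroid at (44.00, 11.00).
top flange: A = 60 × 22 = 1320.00, centroid at (44.00, 159.00).
ΣA = 5020.00 mm², ΣAx_c = 132820.00 mm³, ΣAy_c = 426700.00 mm³.
x_c = 132820.00/5020.00 = 26.46 mm; y_c = 426700.00/5020.00 = 85.00 mm.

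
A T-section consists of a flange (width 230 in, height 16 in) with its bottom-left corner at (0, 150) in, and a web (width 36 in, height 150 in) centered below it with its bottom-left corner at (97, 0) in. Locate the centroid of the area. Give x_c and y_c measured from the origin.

web: A = 36 × 150 = 5400.00, centroid at (115.00, 75.00).
flange: A = 230 × 16 = 3680.00, centroid at (115.00, 158.00).
ΣA = 9080.00 in², ΣAx_c = 1044200.00 in³, ΣAy_c = 986440.00 in³.
x_c = 1044200.00/9080.00 = 115.00 in; y_c = 986440.00/9080.00 = 108.64 in.

x_c = 115.00 in, y_c = 108.64 in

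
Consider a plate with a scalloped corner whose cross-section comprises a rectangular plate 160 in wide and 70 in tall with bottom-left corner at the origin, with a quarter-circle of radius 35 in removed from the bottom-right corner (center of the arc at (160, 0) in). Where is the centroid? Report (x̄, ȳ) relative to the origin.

plate: A = 160 × 70 = 11200.00, centroid at (80.00, 35.00).
removed quarter-circle: A = −¼π·35² = -962.11, centroid at (145.15, 14.85).
ΣA = 10237.89 in²
ΣAx̄ = (11200.00)(80.00) + (-962.11)(145.15) = 756353.63 in³
ΣAȳ = (11200.00)(35.00) + (-962.11)(14.85) = 377708.33 in³
x̄ = 756353.63 / 10237.89 = 73.88 in
ȳ = 377708.33 / 10237.89 = 36.89 in

x̄ = 73.88 in, ȳ = 36.89 in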